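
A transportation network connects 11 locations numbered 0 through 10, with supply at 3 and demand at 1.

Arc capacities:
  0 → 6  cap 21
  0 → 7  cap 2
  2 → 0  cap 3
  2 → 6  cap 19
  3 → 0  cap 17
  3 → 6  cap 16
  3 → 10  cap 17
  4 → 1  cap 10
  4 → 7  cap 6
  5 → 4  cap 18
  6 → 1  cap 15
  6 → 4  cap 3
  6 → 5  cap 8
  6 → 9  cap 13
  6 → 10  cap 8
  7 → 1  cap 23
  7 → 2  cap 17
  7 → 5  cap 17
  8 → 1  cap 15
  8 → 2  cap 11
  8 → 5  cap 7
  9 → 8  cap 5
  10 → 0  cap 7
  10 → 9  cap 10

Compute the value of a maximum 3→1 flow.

Maximum flow value: 33

augment #1: 3→6→1 bottleneck 15, total now 15
augment #2: 3→0→7→1 bottleneck 2, total now 17
augment #3: 3→6→4→1 bottleneck 1, total now 18
augment #4: 3→0→6→4→1 bottleneck 2, total now 20
augment #5: 3→10→9→8→1 bottleneck 5, total now 25
augment #6: 3→0→6→5→4→1 bottleneck 7, total now 32
augment #7: 3→0→6→5→4→7→1 bottleneck 1, total now 33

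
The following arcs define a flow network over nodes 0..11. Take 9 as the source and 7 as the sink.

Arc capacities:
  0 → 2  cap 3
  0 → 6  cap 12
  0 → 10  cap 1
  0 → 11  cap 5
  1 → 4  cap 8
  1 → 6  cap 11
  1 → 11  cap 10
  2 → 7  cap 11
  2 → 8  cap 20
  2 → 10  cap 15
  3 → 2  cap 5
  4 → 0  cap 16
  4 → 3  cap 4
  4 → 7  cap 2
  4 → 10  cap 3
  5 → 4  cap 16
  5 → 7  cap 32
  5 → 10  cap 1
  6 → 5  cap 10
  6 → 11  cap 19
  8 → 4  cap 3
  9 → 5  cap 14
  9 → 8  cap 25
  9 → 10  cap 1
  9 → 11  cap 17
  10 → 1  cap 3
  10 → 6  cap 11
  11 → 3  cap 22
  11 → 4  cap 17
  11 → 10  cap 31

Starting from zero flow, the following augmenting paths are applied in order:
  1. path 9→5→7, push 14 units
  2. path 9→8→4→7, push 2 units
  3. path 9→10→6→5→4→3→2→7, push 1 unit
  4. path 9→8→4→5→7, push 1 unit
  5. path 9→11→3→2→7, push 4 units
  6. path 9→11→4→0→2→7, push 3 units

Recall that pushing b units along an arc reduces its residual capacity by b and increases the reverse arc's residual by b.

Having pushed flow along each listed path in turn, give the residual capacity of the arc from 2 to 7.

Residual capacity of (2,7): 3

after path 1 (9→5→7, push 14): res(2,7)=11
after path 2 (9→8→4→7, push 2): res(2,7)=11
after path 3 (9→10→6→5→4→3→2→7, push 1): res(2,7)=10
after path 4 (9→8→4→5→7, push 1): res(2,7)=10
after path 5 (9→11→3→2→7, push 4): res(2,7)=6
after path 6 (9→11→4→0→2→7, push 3): res(2,7)=3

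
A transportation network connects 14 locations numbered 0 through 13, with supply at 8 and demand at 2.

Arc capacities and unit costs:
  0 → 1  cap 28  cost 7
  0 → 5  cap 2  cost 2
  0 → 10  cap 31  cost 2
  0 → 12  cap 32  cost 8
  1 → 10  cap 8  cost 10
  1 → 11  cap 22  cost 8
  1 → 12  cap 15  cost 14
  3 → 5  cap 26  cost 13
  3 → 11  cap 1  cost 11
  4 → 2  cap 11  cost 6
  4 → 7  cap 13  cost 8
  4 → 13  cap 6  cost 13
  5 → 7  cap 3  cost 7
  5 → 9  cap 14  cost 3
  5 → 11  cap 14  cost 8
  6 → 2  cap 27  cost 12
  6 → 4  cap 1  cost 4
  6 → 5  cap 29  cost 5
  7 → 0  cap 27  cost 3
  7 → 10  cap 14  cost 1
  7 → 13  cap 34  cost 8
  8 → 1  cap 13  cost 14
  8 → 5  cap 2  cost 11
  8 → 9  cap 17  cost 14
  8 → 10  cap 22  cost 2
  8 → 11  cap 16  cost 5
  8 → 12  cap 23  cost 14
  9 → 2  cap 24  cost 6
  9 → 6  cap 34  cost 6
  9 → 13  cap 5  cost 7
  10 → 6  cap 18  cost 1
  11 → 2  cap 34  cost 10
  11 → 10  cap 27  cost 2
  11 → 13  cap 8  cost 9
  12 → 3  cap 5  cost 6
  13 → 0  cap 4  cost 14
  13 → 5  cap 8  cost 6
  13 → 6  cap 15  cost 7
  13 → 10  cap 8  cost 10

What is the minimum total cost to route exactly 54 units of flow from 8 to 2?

shortest-cost path #1: 8→10→6→4→2 push 1 @ unit cost 13 (adds 13)
shortest-cost path #2: 8→11→2 push 16 @ unit cost 15 (adds 240)
shortest-cost path #3: 8→10→6→2 push 17 @ unit cost 15 (adds 255)
shortest-cost path #4: 8→9→2 push 17 @ unit cost 20 (adds 340)
shortest-cost path #5: 8→5→9→2 push 2 @ unit cost 20 (adds 40)
shortest-cost path #6: 8→1→11→2 push 1 @ unit cost 32 (adds 32)
total cost = 920

Minimum cost for 54 units: 920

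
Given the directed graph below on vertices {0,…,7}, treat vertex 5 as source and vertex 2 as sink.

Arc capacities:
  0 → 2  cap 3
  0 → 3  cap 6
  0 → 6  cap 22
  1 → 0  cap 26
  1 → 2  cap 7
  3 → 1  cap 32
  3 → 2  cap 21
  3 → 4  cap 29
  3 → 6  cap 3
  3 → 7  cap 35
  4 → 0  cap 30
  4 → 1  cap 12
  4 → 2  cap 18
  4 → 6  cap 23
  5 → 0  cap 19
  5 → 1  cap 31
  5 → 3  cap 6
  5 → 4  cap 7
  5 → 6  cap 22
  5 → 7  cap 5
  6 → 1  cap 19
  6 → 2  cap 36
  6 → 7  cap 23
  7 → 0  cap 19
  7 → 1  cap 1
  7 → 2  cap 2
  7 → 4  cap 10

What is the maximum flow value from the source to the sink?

augment #1: 5→0→2 bottleneck 3, total now 3
augment #2: 5→1→2 bottleneck 7, total now 10
augment #3: 5→3→2 bottleneck 6, total now 16
augment #4: 5→4→2 bottleneck 7, total now 23
augment #5: 5→6→2 bottleneck 22, total now 45
augment #6: 5→7→2 bottleneck 2, total now 47
augment #7: 5→0→3→2 bottleneck 6, total now 53
augment #8: 5→0→6→2 bottleneck 10, total now 63
augment #9: 5→7→4→2 bottleneck 3, total now 66
augment #10: 5→1→0→6→2 bottleneck 4, total now 70
augment #11: 5→1→0→6→7→4→2 bottleneck 7, total now 77

Maximum flow value: 77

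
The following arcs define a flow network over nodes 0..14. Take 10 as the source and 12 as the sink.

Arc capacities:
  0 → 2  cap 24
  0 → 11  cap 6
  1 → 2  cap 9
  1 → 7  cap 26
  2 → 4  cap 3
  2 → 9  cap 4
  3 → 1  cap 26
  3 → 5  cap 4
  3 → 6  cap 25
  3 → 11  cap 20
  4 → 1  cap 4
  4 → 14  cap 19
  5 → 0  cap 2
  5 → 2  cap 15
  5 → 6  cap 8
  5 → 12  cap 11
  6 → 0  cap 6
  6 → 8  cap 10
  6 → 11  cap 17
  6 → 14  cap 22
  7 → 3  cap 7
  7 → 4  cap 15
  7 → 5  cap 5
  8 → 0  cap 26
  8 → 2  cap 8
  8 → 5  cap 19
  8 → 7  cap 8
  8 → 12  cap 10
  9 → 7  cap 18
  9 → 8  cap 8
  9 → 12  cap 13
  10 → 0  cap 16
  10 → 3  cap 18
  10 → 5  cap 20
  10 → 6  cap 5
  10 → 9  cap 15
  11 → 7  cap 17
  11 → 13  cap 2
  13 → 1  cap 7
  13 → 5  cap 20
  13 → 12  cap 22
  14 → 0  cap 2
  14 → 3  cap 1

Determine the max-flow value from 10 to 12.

augment #1: 10→5→12 bottleneck 11, total now 11
augment #2: 10→9→12 bottleneck 13, total now 24
augment #3: 10→6→8→12 bottleneck 5, total now 29
augment #4: 10→9→8→12 bottleneck 2, total now 31
augment #5: 10→0→11→13→12 bottleneck 2, total now 33
augment #6: 10→3→6→8→12 bottleneck 3, total now 36

Maximum flow value: 36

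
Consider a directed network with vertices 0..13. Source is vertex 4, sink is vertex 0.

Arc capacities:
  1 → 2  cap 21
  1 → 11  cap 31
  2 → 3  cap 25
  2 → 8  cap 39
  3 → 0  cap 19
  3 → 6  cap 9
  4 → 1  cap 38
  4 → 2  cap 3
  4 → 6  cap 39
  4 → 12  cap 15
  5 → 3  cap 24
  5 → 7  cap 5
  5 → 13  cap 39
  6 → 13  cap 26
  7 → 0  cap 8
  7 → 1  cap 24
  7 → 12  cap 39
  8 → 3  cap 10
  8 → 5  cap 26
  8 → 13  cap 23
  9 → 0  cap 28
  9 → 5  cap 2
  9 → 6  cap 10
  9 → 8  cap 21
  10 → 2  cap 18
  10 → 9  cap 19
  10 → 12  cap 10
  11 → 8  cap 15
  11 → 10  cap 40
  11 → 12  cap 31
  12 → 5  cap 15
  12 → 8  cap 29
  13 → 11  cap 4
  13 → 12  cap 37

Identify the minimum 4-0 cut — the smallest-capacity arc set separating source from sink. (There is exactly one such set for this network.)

augment #1: 4→2→3→0 push 3
augment #2: 4→1→2→3→0 push 16
augment #3: 4→12→5→7→0 push 5
augment #4: 4→1→11→10→9→0 push 19
max flow = 43; residual-reachable set from 4 gives S-side
cut edges (S→T): {(3,0), (5,7), (10,9)} total cap 43

Min-cut arcs: {(3,0), (5,7), (10,9)} (total capacity 43)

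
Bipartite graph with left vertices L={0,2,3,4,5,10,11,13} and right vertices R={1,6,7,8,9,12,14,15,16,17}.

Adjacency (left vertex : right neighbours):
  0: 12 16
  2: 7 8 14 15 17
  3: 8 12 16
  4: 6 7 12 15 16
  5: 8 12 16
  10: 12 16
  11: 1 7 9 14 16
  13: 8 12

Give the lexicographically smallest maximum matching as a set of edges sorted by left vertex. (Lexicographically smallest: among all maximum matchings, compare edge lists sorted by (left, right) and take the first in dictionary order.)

Lex-smallest maximum matching: {(0,12), (2,7), (3,8), (4,6), (5,16), (11,1)}

|M| = 6 (so the lex-smallest maximum matching has 6 edges)
process left vertices in ascending order; for each, take the smallest-labelled available neighbour that still permits 6 edges overall, or leave it unmatched if none does
lex-smallest matching: {0-12, 2-7, 3-8, 4-6, 5-16, 11-1}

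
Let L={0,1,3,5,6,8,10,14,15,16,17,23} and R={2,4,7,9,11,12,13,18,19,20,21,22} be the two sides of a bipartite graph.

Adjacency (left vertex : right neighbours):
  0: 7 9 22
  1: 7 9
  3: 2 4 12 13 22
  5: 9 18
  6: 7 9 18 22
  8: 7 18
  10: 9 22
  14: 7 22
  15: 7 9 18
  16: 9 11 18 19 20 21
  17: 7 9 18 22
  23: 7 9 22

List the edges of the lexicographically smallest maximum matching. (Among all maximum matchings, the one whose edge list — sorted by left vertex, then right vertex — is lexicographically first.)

|M| = 6 (so the lex-smallest maximum matching has 6 edges)
process left vertices in ascending order; for each, take the smallest-labelled available neighbour that still permits 6 edges overall, or leave it unmatched if none does
lex-smallest matching: {0-7, 1-9, 3-2, 5-18, 6-22, 16-11}

Lex-smallest maximum matching: {(0,7), (1,9), (3,2), (5,18), (6,22), (16,11)}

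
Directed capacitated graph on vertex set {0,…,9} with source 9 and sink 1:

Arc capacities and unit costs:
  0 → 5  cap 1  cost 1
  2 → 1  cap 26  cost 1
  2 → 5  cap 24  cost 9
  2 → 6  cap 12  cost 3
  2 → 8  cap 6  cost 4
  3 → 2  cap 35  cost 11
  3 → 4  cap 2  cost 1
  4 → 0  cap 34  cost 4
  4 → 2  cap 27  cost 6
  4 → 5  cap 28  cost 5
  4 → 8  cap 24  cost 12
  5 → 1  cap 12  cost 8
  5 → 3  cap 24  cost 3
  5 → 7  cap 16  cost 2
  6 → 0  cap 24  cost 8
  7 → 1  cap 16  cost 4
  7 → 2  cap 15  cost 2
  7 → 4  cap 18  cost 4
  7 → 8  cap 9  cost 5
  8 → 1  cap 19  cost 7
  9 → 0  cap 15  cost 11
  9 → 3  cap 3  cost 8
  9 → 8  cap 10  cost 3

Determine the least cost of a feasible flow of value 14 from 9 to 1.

Minimum cost for 14 units: 169

shortest-cost path #1: 9→8→1 push 10 @ unit cost 10 (adds 100)
shortest-cost path #2: 9→3→4→2→1 push 2 @ unit cost 16 (adds 32)
shortest-cost path #3: 9→0→5→7→2→1 push 1 @ unit cost 17 (adds 17)
shortest-cost path #4: 9→3→2→1 push 1 @ unit cost 20 (adds 20)
total cost = 169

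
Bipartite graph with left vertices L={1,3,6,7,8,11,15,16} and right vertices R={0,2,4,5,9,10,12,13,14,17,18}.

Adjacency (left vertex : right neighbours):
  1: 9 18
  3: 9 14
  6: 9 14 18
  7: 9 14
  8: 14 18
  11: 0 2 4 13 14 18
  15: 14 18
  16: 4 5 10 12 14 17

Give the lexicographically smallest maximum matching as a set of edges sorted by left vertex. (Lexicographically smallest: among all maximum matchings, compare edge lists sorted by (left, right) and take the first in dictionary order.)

|M| = 5 (so the lex-smallest maximum matching has 5 edges)
process left vertices in ascending order; for each, take the smallest-labelled available neighbour that still permits 5 edges overall, or leave it unmatched if none does
lex-smallest matching: {1-9, 3-14, 6-18, 11-0, 16-4}

Lex-smallest maximum matching: {(1,9), (3,14), (6,18), (11,0), (16,4)}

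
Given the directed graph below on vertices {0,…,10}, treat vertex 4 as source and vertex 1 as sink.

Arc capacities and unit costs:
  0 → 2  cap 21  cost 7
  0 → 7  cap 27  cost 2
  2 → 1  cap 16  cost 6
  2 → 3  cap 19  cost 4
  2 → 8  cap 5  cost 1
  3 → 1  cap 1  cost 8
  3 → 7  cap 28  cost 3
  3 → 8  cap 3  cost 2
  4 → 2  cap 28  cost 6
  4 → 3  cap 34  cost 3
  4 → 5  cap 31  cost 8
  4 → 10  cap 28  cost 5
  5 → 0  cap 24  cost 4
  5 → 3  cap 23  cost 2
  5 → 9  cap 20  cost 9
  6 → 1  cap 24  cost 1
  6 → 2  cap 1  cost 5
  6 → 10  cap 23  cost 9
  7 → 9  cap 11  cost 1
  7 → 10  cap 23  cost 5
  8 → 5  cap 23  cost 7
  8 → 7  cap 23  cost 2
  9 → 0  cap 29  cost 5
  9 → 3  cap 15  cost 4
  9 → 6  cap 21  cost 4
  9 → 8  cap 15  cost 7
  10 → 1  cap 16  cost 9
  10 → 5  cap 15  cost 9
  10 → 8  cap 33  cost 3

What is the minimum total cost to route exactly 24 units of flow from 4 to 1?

shortest-cost path #1: 4→3→1 push 1 @ unit cost 11 (adds 11)
shortest-cost path #2: 4→2→1 push 16 @ unit cost 12 (adds 192)
shortest-cost path #3: 4→3→7→9→6→1 push 7 @ unit cost 12 (adds 84)
total cost = 287

Minimum cost for 24 units: 287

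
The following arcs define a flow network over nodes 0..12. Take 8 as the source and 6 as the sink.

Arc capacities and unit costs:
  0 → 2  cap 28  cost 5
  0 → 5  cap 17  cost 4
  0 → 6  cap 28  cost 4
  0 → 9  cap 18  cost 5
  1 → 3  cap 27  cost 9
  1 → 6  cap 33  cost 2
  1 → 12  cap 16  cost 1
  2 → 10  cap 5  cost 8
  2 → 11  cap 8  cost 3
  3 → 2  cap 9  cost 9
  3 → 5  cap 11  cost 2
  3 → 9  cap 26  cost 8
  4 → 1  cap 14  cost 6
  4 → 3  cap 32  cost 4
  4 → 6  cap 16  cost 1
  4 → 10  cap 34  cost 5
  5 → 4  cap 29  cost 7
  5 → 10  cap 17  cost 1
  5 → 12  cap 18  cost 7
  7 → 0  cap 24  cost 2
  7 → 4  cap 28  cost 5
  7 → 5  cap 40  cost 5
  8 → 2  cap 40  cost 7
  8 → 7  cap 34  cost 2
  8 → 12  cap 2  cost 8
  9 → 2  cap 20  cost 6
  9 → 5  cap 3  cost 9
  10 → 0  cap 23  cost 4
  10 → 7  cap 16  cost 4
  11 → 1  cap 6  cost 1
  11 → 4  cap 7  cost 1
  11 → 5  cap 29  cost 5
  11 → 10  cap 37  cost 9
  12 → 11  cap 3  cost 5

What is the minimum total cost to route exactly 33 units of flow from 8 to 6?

Minimum cost for 33 units: 264

shortest-cost path #1: 8→7→0→6 push 24 @ unit cost 8 (adds 192)
shortest-cost path #2: 8→7→4→6 push 9 @ unit cost 8 (adds 72)
total cost = 264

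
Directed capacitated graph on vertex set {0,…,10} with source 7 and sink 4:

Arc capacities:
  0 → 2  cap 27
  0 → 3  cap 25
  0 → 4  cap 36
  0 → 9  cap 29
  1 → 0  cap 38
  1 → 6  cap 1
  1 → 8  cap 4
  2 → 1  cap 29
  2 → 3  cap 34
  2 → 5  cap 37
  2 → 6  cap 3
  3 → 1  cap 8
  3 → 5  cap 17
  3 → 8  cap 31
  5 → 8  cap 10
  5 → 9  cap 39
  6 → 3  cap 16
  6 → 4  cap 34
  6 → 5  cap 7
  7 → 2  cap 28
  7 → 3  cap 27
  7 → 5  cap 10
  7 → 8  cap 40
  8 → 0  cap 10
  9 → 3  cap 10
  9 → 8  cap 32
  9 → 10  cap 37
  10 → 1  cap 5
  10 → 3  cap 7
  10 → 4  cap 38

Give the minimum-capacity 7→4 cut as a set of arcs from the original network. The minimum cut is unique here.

augment #1: 7→2→6→4 push 3
augment #2: 7→8→0→4 push 10
augment #3: 7→2→1→0→4 push 25
augment #4: 7→3→1→0→4 push 1
augment #5: 7→3→1→6→4 push 1
augment #6: 7→5→9→10→4 push 10
augment #7: 7→3→5→9→10→4 push 17
augment #8: 7→3→1→0→9→10→4 push 6
max flow = 73; residual-reachable set from 7 gives S-side
cut edges (S→T): {(3,1), (3,5), (7,2), (7,5), (8,0)} total cap 73

Min-cut arcs: {(3,1), (3,5), (7,2), (7,5), (8,0)} (total capacity 73)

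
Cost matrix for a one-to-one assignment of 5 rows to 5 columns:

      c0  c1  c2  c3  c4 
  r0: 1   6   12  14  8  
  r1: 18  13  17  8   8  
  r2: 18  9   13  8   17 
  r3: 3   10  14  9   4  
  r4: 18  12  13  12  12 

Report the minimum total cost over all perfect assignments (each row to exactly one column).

Minimum assignment cost: 35

optimal assignment: row0→col0 (cost 1), row1→col3 (cost 8), row2→col1 (cost 9), row3→col4 (cost 4), row4→col2 (cost 13)
total = 1 + 8 + 9 + 4 + 13 = 35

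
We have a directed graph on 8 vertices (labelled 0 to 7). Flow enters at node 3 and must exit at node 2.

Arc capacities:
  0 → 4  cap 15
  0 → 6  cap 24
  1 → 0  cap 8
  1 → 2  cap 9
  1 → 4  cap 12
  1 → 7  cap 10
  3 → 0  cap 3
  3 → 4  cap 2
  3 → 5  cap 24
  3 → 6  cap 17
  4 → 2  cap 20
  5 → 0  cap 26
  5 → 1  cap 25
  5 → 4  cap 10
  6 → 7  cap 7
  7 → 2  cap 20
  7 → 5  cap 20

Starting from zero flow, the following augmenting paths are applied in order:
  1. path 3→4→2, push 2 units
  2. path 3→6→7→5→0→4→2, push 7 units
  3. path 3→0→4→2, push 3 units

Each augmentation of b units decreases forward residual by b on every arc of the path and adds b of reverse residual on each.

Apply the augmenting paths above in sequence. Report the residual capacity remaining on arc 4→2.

Residual capacity of (4,2): 8

after path 1 (3→4→2, push 2): res(4,2)=18
after path 2 (3→6→7→5→0→4→2, push 7): res(4,2)=11
after path 3 (3→0→4→2, push 3): res(4,2)=8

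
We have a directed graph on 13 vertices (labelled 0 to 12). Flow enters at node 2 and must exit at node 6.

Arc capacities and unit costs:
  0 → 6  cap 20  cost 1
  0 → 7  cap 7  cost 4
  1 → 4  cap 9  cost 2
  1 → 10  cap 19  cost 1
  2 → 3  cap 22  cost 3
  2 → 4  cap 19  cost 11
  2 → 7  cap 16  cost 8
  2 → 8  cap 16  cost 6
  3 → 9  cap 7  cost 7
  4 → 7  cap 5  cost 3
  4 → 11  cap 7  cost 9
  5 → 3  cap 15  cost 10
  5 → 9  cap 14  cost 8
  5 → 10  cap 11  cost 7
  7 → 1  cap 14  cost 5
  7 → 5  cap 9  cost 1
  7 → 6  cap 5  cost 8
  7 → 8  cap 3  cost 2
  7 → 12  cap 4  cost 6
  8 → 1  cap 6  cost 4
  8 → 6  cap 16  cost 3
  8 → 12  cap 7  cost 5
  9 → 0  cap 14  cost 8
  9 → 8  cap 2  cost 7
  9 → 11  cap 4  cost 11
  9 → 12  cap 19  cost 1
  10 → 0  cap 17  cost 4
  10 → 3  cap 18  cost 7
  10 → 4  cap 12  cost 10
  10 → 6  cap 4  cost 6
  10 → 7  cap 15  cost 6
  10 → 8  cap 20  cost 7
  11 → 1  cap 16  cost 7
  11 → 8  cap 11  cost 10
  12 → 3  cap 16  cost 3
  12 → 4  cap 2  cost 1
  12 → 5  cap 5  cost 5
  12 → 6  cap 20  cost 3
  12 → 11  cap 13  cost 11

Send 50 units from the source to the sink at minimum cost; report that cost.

Minimum cost for 50 units: 843

shortest-cost path #1: 2→8→6 push 16 @ unit cost 9 (adds 144)
shortest-cost path #2: 2→3→9→12→6 push 7 @ unit cost 14 (adds 98)
shortest-cost path #3: 2→7→6 push 5 @ unit cost 16 (adds 80)
shortest-cost path #4: 2→7→12→6 push 4 @ unit cost 17 (adds 68)
shortest-cost path #5: 2→7→8→12→6 push 3 @ unit cost 18 (adds 54)
shortest-cost path #6: 2→7→1→10→0→6 push 4 @ unit cost 19 (adds 76)
shortest-cost path #7: 2→4→7→1→10→0→6 push 5 @ unit cost 25 (adds 125)
shortest-cost path #8: 2→4→11→1→10→0→6 push 6 @ unit cost 33 (adds 198)
total cost = 843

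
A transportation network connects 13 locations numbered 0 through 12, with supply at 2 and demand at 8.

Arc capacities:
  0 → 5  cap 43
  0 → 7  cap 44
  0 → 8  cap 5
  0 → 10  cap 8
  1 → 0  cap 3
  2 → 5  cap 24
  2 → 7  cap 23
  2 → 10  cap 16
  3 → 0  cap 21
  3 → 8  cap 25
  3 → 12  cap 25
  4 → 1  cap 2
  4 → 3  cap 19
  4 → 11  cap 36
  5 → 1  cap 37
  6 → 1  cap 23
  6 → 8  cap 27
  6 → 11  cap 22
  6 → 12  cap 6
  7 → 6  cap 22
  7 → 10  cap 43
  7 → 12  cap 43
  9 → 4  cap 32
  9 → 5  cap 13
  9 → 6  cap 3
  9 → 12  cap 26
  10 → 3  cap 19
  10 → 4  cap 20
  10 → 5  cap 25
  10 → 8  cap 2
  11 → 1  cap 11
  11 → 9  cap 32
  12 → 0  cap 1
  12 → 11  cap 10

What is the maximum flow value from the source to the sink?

augment #1: 2→10→8 bottleneck 2, total now 2
augment #2: 2→7→6→8 bottleneck 22, total now 24
augment #3: 2→10→3→8 bottleneck 14, total now 38
augment #4: 2→5→1→0→8 bottleneck 3, total now 41
augment #5: 2→7→10→3→8 bottleneck 1, total now 42

Maximum flow value: 42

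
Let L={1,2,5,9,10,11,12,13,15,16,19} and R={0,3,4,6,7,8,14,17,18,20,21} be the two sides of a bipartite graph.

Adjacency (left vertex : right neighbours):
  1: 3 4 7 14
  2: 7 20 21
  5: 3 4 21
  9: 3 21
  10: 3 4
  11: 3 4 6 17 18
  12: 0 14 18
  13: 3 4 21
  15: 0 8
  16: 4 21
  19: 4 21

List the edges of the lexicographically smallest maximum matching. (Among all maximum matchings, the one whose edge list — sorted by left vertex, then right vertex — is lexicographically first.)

Lex-smallest maximum matching: {(1,7), (2,20), (5,3), (9,21), (10,4), (11,6), (12,0), (15,8)}

|M| = 8 (so the lex-smallest maximum matching has 8 edges)
process left vertices in ascending order; for each, take the smallest-labelled available neighbour that still permits 8 edges overall, or leave it unmatched if none does
lex-smallest matching: {1-7, 2-20, 5-3, 9-21, 10-4, 11-6, 12-0, 15-8}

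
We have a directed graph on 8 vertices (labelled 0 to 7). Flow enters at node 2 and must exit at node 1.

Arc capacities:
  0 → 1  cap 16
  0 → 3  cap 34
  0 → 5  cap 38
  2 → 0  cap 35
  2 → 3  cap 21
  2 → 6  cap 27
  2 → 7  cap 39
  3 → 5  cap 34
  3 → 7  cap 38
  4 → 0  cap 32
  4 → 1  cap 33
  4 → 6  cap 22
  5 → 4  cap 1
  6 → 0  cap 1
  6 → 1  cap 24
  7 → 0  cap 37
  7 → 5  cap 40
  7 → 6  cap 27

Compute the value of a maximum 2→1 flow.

augment #1: 2→0→1 bottleneck 16, total now 16
augment #2: 2→6→1 bottleneck 24, total now 40
augment #3: 2→0→5→4→1 bottleneck 1, total now 41

Maximum flow value: 41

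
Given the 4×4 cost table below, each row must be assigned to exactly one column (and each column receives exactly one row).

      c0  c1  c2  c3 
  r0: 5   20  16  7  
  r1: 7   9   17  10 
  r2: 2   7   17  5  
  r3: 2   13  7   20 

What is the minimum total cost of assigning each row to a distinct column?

optimal assignment: row0→col3 (cost 7), row1→col1 (cost 9), row2→col0 (cost 2), row3→col2 (cost 7)
total = 7 + 9 + 2 + 7 = 25

Minimum assignment cost: 25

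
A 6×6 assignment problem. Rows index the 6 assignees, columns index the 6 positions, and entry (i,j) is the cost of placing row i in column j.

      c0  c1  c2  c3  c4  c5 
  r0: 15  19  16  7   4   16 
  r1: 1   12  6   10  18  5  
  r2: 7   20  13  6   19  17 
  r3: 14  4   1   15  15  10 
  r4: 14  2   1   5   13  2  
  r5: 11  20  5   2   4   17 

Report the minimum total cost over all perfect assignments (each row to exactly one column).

Minimum assignment cost: 21

optimal assignment: row0→col4 (cost 4), row1→col5 (cost 5), row2→col0 (cost 7), row3→col2 (cost 1), row4→col1 (cost 2), row5→col3 (cost 2)
total = 4 + 5 + 7 + 1 + 2 + 2 = 21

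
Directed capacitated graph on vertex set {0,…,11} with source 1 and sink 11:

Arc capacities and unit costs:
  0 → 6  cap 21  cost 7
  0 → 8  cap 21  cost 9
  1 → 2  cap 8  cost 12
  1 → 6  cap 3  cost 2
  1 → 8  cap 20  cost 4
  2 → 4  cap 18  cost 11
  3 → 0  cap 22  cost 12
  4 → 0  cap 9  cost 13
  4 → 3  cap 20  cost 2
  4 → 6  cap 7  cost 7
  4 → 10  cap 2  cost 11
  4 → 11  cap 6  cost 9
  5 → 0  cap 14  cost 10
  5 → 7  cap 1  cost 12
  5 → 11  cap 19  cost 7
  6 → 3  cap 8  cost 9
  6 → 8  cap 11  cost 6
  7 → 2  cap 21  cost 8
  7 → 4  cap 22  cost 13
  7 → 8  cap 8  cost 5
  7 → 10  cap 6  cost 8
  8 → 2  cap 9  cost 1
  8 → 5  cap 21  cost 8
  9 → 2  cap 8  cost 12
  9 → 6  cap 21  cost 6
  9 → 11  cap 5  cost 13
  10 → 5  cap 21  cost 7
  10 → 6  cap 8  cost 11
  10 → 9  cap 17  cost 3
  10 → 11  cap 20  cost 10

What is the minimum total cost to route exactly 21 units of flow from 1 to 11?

Minimum cost for 21 units: 415

shortest-cost path #1: 1→8→5→11 push 19 @ unit cost 19 (adds 361)
shortest-cost path #2: 1→8→2→4→11 push 1 @ unit cost 25 (adds 25)
shortest-cost path #3: 1→6→8→2→4→11 push 1 @ unit cost 29 (adds 29)
total cost = 415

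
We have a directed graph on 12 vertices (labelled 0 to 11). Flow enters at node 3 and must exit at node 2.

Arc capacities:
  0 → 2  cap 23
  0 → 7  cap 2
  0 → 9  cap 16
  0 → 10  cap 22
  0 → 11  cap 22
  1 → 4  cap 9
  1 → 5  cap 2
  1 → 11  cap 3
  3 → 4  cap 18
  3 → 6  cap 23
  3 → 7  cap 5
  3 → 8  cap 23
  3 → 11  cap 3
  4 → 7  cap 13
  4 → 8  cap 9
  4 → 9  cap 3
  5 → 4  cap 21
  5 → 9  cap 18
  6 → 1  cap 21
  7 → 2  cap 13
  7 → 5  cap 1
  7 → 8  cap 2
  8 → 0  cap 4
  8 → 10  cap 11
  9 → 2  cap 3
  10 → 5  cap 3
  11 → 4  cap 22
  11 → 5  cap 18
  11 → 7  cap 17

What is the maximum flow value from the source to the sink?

Maximum flow value: 20

augment #1: 3→7→2 bottleneck 5, total now 5
augment #2: 3→4→7→2 bottleneck 8, total now 13
augment #3: 3→4→9→2 bottleneck 3, total now 16
augment #4: 3→8→0→2 bottleneck 4, total now 20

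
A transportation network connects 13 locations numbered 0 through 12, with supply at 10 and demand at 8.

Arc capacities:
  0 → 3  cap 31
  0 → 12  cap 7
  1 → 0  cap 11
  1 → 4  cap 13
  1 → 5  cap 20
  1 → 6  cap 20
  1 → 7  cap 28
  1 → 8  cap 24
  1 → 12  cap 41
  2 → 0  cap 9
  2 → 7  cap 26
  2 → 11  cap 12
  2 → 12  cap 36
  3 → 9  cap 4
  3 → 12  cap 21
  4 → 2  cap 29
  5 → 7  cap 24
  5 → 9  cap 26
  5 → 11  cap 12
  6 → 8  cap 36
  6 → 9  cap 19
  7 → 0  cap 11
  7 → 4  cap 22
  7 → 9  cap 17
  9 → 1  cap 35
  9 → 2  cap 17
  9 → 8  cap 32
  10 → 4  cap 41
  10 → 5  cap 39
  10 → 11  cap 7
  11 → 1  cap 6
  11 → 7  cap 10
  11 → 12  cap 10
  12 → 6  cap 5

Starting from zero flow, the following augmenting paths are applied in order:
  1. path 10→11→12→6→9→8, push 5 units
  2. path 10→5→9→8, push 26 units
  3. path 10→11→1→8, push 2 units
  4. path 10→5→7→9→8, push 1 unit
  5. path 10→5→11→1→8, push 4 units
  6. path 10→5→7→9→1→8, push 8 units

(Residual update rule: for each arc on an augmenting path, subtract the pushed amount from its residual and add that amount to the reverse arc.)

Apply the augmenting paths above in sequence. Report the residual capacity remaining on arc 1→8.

Residual capacity of (1,8): 10

after path 1 (10→11→12→6→9→8, push 5): res(1,8)=24
after path 2 (10→5→9→8, push 26): res(1,8)=24
after path 3 (10→11→1→8, push 2): res(1,8)=22
after path 4 (10→5→7→9→8, push 1): res(1,8)=22
after path 5 (10→5→11→1→8, push 4): res(1,8)=18
after path 6 (10→5→7→9→1→8, push 8): res(1,8)=10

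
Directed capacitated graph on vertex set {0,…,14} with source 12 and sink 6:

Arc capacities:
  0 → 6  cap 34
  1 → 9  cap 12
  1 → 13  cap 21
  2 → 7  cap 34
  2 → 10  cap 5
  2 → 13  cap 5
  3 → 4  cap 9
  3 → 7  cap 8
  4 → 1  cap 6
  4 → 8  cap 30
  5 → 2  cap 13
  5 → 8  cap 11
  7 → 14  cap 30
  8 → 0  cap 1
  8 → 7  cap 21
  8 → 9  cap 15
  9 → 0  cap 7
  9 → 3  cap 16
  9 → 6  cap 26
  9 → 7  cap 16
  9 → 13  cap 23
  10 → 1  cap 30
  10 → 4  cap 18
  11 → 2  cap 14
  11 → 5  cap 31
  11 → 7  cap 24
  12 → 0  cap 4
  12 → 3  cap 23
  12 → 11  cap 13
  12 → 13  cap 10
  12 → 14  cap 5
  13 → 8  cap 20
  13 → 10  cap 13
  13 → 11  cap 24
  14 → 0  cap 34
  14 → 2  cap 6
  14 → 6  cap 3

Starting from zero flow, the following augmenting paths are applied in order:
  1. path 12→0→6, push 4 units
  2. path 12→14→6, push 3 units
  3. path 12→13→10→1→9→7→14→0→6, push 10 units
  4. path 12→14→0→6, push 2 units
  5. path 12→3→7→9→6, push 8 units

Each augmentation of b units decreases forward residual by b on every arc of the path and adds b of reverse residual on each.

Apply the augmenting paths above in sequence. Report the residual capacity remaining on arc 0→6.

after path 1 (12→0→6, push 4): res(0,6)=30
after path 2 (12→14→6, push 3): res(0,6)=30
after path 3 (12→13→10→1→9→7→14→0→6, push 10): res(0,6)=20
after path 4 (12→14→0→6, push 2): res(0,6)=18
after path 5 (12→3→7→9→6, push 8): res(0,6)=18

Residual capacity of (0,6): 18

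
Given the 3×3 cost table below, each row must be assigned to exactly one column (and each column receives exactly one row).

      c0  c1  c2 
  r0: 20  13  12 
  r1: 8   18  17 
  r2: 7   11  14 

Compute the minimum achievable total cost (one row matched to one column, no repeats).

optimal assignment: row0→col2 (cost 12), row1→col0 (cost 8), row2→col1 (cost 11)
total = 12 + 8 + 11 = 31

Minimum assignment cost: 31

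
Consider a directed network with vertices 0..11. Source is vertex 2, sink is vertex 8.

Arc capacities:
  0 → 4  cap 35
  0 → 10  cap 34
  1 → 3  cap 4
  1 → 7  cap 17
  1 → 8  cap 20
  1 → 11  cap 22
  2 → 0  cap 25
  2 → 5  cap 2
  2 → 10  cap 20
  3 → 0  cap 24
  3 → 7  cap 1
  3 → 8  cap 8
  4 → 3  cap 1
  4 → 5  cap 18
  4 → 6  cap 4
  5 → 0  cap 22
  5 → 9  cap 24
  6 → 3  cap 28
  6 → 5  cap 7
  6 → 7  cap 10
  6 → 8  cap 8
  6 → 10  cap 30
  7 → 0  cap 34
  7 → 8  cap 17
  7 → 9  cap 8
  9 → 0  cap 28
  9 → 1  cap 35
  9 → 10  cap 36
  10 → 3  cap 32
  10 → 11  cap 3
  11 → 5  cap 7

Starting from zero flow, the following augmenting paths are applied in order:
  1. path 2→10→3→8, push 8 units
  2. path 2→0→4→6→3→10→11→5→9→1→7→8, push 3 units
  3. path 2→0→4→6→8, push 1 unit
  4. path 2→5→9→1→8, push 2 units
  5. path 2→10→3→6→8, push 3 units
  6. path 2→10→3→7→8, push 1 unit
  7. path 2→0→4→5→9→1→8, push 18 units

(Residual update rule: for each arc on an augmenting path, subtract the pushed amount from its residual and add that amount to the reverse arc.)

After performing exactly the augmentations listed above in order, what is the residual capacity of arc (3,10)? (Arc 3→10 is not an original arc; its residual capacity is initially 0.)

Residual capacity of (3,10): 9

after path 1 (2→10→3→8, push 8): res(3,10)=8
after path 2 (2→0→4→6→3→10→11→5→9→1→7→8, push 3): res(3,10)=5
after path 3 (2→0→4→6→8, push 1): res(3,10)=5
after path 4 (2→5→9→1→8, push 2): res(3,10)=5
after path 5 (2→10→3→6→8, push 3): res(3,10)=8
after path 6 (2→10→3→7→8, push 1): res(3,10)=9
after path 7 (2→0→4→5→9→1→8, push 18): res(3,10)=9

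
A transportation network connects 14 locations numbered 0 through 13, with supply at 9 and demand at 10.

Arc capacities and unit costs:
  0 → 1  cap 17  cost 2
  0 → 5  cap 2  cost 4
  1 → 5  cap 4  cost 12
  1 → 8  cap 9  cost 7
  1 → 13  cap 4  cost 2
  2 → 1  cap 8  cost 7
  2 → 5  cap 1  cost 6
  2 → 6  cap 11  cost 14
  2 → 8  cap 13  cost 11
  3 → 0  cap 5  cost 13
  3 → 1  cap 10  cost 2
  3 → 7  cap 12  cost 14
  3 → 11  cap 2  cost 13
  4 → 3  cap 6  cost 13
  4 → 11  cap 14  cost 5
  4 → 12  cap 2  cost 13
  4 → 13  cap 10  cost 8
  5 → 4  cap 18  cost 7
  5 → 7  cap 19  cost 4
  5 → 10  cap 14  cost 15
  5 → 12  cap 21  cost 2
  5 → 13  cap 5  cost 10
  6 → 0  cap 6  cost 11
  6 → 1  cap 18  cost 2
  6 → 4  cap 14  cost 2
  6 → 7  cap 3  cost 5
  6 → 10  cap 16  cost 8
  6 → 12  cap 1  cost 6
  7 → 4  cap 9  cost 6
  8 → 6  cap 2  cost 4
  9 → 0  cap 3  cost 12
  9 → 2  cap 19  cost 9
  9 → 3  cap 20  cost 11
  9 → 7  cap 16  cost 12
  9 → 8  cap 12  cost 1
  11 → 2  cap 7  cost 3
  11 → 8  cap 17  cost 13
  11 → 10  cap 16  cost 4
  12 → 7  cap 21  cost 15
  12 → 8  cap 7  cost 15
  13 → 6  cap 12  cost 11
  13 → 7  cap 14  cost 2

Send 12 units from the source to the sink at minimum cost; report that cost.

Minimum cost for 12 units: 297

shortest-cost path #1: 9→8→6→10 push 2 @ unit cost 13 (adds 26)
shortest-cost path #2: 9→7→4→11→10 push 9 @ unit cost 27 (adds 243)
shortest-cost path #3: 9→3→11→10 push 1 @ unit cost 28 (adds 28)
total cost = 297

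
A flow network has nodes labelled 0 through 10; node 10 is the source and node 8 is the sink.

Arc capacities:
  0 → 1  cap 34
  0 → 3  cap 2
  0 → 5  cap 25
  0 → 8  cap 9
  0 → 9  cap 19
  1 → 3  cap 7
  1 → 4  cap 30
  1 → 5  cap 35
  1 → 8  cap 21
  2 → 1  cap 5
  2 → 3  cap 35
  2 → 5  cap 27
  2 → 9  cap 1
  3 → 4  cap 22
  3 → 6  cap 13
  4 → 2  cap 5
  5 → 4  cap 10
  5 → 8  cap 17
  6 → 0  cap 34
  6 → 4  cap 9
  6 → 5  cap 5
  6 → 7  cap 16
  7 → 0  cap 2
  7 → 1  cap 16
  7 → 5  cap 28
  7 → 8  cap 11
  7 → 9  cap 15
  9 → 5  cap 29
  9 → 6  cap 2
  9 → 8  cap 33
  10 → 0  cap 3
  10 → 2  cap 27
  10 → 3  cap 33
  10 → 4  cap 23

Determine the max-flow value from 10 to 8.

augment #1: 10→0→8 bottleneck 3, total now 3
augment #2: 10→2→1→8 bottleneck 5, total now 8
augment #3: 10→2→5→8 bottleneck 17, total now 25
augment #4: 10→2→9→8 bottleneck 1, total now 26
augment #5: 10→3→6→0→8 bottleneck 6, total now 32
augment #6: 10→3→6→7→8 bottleneck 7, total now 39

Maximum flow value: 39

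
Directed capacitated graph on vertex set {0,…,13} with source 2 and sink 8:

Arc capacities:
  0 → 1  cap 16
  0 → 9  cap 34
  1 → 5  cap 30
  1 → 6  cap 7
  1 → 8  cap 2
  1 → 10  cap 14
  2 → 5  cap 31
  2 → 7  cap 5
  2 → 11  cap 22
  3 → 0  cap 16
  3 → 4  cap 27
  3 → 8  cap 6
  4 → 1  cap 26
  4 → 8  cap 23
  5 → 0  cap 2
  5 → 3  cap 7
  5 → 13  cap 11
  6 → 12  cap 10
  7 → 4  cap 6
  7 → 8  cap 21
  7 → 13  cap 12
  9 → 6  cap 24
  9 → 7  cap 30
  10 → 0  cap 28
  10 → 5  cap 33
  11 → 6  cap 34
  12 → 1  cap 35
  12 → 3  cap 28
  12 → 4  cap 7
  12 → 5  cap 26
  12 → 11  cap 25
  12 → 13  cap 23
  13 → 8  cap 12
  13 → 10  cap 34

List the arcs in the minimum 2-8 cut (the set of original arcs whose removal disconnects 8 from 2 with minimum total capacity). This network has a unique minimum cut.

augment #1: 2→7→8 push 5
augment #2: 2→5→3→8 push 6
augment #3: 2→5→13→8 push 11
augment #4: 2→5→0→1→8 push 2
augment #5: 2→5→3→4→8 push 1
augment #6: 2→11→6→12→4→8 push 7
augment #7: 2→11→6→12→13→8 push 1
augment #8: 2→11→6→12→3→4→8 push 2
max flow = 35; residual-reachable set from 2 gives S-side
cut edges (S→T): {(2,7), (5,0), (5,3), (5,13), (6,12)} total cap 35

Min-cut arcs: {(2,7), (5,0), (5,3), (5,13), (6,12)} (total capacity 35)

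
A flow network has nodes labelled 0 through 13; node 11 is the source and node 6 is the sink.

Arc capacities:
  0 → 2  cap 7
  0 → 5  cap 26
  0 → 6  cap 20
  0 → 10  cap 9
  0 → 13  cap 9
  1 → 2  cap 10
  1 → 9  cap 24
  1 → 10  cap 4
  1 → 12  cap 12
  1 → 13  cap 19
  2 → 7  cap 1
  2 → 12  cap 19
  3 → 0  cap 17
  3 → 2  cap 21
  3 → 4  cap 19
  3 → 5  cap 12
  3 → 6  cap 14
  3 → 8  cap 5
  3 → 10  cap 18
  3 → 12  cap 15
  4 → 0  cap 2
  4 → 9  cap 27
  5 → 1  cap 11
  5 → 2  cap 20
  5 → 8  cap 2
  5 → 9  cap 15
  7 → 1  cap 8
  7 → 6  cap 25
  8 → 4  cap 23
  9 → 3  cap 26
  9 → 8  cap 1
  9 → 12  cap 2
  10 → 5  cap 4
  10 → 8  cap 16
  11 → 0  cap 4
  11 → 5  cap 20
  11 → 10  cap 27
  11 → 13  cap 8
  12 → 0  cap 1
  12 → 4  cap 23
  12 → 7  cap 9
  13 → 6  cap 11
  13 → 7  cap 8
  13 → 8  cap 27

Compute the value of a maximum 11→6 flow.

Maximum flow value: 52

augment #1: 11→0→6 bottleneck 4, total now 4
augment #2: 11→13→6 bottleneck 8, total now 12
augment #3: 11→5→1→13→6 bottleneck 3, total now 15
augment #4: 11→5→2→7→6 bottleneck 1, total now 16
augment #5: 11→5→9→3→6 bottleneck 14, total now 30
augment #6: 11→5→1→12→0→6 bottleneck 1, total now 31
augment #7: 11→5→1→12→7→6 bottleneck 1, total now 32
augment #8: 11→10→8→4→0→6 bottleneck 2, total now 34
augment #9: 11→10→5→1→12→7→6 bottleneck 4, total now 38
augment #10: 11→10→8→4→9→3→0→6 bottleneck 12, total now 50
augment #11: 11→10→8→4→9→12→7→6 bottleneck 2, total now 52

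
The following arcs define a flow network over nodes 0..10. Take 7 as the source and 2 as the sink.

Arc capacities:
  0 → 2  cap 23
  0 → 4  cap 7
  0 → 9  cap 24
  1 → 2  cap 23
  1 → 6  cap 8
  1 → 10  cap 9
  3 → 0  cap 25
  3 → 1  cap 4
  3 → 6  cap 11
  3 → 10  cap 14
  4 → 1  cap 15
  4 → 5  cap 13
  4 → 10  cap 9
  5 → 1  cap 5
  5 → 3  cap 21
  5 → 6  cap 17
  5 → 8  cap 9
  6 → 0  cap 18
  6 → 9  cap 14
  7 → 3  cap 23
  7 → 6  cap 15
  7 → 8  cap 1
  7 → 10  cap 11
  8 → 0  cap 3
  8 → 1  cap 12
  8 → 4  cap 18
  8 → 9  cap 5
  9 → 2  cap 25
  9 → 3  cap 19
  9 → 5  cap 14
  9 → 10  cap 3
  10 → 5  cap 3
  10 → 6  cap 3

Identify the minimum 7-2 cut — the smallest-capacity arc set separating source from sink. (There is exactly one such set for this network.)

Min-cut arcs: {(7,3), (7,6), (7,8), (10,5), (10,6)} (total capacity 45)

augment #1: 7→3→0→2 push 23
augment #2: 7→6→9→2 push 14
augment #3: 7→8→1→2 push 1
augment #4: 7→6→0→9→2 push 1
augment #5: 7→10→5→1→2 push 3
augment #6: 7→10→6→0→9→2 push 3
max flow = 45; residual-reachable set from 7 gives S-side
cut edges (S→T): {(7,3), (7,6), (7,8), (10,5), (10,6)} total cap 45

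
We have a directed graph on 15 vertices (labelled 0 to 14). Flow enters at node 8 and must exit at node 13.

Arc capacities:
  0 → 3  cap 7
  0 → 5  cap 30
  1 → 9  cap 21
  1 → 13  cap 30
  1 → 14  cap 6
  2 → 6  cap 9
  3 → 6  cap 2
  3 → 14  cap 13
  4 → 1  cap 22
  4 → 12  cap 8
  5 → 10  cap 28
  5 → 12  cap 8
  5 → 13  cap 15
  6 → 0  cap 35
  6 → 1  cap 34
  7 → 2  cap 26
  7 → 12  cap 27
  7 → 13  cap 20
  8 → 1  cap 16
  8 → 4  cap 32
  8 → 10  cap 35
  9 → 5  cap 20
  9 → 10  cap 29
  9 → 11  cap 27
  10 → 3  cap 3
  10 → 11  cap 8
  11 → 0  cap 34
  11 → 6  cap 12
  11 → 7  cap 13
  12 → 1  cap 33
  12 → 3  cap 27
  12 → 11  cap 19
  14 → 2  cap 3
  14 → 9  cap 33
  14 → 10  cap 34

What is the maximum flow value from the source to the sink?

augment #1: 8→1→13 bottleneck 16, total now 16
augment #2: 8→4→1→13 bottleneck 14, total now 30
augment #3: 8→10→11→7→13 bottleneck 8, total now 38
augment #4: 8→4→1→9→5→13 bottleneck 8, total now 46
augment #5: 8→4→12→11→7→13 bottleneck 5, total now 51
augment #6: 8→4→12→1→9→5→13 bottleneck 3, total now 54
augment #7: 8→10→3→6→0→5→13 bottleneck 2, total now 56
augment #8: 8→10→3→14→9→5→13 bottleneck 1, total now 57

Maximum flow value: 57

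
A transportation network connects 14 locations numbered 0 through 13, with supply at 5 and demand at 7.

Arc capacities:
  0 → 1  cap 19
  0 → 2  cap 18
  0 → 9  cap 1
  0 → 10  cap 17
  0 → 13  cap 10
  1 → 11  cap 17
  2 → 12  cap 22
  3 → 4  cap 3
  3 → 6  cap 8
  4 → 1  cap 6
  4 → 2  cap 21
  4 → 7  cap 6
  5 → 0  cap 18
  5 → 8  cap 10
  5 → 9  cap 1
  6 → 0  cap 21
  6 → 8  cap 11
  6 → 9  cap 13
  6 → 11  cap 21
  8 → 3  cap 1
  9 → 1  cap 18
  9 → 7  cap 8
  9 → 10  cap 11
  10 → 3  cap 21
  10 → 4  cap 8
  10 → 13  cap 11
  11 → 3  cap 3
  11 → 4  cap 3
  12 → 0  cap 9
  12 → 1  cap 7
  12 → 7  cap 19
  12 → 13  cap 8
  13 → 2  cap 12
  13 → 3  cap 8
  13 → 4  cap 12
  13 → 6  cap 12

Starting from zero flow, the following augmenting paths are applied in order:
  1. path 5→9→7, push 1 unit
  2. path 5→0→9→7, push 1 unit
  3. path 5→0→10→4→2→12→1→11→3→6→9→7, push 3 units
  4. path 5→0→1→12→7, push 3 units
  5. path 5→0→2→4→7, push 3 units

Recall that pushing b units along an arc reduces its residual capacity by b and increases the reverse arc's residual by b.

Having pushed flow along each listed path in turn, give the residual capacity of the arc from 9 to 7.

after path 1 (5→9→7, push 1): res(9,7)=7
after path 2 (5→0→9→7, push 1): res(9,7)=6
after path 3 (5→0→10→4→2→12→1→11→3→6→9→7, push 3): res(9,7)=3
after path 4 (5→0→1→12→7, push 3): res(9,7)=3
after path 5 (5→0→2→4→7, push 3): res(9,7)=3

Residual capacity of (9,7): 3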